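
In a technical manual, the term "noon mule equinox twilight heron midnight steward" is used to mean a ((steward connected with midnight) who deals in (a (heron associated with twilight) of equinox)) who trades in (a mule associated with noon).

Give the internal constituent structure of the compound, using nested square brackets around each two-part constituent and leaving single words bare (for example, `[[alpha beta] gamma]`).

The outermost head in the paraphrase is "steward" (specifically "equinox twilight heron midnight steward"), modified by "noon mule".
Within "noon mule", the head is "mule" and the modifier is "noon".
Within "equinox twilight heron midnight steward", the head is "steward" (specifically "midnight steward") and the modifier is "equinox twilight heron".
Within "equinox twilight heron", the head is "heron" (specifically "twilight heron") and the modifier is "equinox".
Within "twilight heron", the head is "heron" and the modifier is "twilight".
Within "midnight steward", the head is "steward" and the modifier is "midnight".
So the structure is [[noon mule] [[equinox [twilight heron]] [midnight steward]]].

[[noon mule] [[equinox [twilight heron]] [midnight steward]]]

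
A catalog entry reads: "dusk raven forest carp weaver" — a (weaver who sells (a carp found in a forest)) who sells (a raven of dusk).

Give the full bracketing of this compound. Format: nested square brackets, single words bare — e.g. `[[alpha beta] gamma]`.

At the top level: head "weaver" (specifically "forest carp weaver"); modifier "dusk raven".
"dusk raven" → head "raven", modifier "dusk".
"forest carp weaver" → head "weaver", modifier "forest carp".
"forest carp" → head "carp", modifier "forest".
So the structure is [[dusk raven] [[forest carp] weaver]].

[[dusk raven] [[forest carp] weaver]]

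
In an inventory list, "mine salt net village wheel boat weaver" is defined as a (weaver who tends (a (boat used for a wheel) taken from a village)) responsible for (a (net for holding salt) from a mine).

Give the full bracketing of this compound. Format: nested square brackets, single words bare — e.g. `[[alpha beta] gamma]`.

[[mine [salt net]] [[village [wheel boat]] weaver]]

Whole compound: head "weaver" (specifically "village wheel boat weaver"), modifier "mine salt net".
"mine salt net" → head "net" (specifically "salt net"), modifier "mine".
"salt net" → head "net", modifier "salt".
"village wheel boat weaver" → head "weaver", modifier "village wheel boat".
"village wheel boat" → head "boat" (specifically "wheel boat"), modifier "village".
"wheel boat" → head "boat", modifier "wheel".
So the structure is [[mine [salt net]] [[village [wheel boat]] weaver]].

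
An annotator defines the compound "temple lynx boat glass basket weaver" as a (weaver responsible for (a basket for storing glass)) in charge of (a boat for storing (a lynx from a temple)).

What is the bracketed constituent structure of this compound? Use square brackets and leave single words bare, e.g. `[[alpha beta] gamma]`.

Overall it is a kind of weaver (specifically "glass basket weaver"); the modifier is "temple lynx boat".
Inside "temple lynx boat": head "boat", modifier "temple lynx".
Inside "temple lynx": head "lynx", modifier "temple".
Inside "glass basket weaver": head "weaver", modifier "glass basket".
Inside "glass basket": head "basket", modifier "glass".
So the structure is [[[temple lynx] boat] [[glass basket] weaver]].

[[[temple lynx] boat] [[glass basket] weaver]]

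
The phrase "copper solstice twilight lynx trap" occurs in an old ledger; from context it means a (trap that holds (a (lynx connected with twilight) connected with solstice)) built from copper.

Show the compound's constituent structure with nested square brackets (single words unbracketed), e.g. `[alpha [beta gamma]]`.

[copper [[solstice [twilight lynx]] trap]]

The outermost head in the paraphrase is "trap" (specifically "solstice twilight lynx trap"), modified by "copper".
"solstice twilight lynx trap" → head "trap", modifier "solstice twilight lynx".
"solstice twilight lynx" → head "lynx" (specifically "twilight lynx"), modifier "solstice".
"twilight lynx" → head "lynx", modifier "twilight".
So the structure is [copper [[solstice [twilight lynx]] trap]].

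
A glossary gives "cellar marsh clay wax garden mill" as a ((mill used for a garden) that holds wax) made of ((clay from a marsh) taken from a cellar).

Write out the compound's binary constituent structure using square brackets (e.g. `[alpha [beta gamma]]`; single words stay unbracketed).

Overall it is a kind of mill (specifically "wax garden mill"); the modifier is "cellar marsh clay".
Inside "cellar marsh clay": head "clay" (specifically "marsh clay"), modifier "cellar".
Inside "marsh clay": head "clay", modifier "marsh".
Inside "wax garden mill": head "mill" (specifically "garden mill"), modifier "wax".
Inside "garden mill": head "mill", modifier "garden".
Putting it together: [[cellar [marsh clay]] [wax [garden mill]]].

[[cellar [marsh clay]] [wax [garden mill]]]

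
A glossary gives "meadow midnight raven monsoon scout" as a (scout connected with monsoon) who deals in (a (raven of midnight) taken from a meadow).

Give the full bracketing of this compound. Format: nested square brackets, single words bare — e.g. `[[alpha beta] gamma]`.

[[meadow [midnight raven]] [monsoon scout]]

Overall it is a kind of scout (specifically "monsoon scout"); the modifier is "meadow midnight raven".
Inside "meadow midnight raven": head "raven" (specifically "midnight raven"), modifier "meadow".
Inside "midnight raven": head "raven", modifier "midnight".
Inside "monsoon scout": head "scout", modifier "monsoon".
Assembled: [[meadow [midnight raven]] [monsoon scout]].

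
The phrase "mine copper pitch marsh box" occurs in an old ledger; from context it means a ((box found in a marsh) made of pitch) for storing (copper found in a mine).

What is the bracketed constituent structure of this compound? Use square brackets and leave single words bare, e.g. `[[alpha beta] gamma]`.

The outermost head in the paraphrase is "box" (specifically "pitch marsh box"), modified by "mine copper".
"mine copper" → head "copper", modifier "mine".
"pitch marsh box" → head "box" (specifically "marsh box"), modifier "pitch".
"marsh box" → head "box", modifier "marsh".
So the structure is [[mine copper] [pitch [marsh box]]].

[[mine copper] [pitch [marsh box]]]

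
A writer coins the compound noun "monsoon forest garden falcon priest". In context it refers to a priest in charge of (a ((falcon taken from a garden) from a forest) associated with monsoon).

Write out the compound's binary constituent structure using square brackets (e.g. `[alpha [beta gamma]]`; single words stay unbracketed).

[[monsoon [forest [garden falcon]]] priest]

At the top level: head "priest"; modifier "monsoon forest garden falcon".
Within "monsoon forest garden falcon", the head is "falcon" (specifically "forest garden falcon") and the modifier is "monsoon".
Within "forest garden falcon", the head is "falcon" (specifically "garden falcon") and the modifier is "forest".
Within "garden falcon", the head is "falcon" and the modifier is "garden".
Assembled: [[monsoon [forest [garden falcon]]] priest].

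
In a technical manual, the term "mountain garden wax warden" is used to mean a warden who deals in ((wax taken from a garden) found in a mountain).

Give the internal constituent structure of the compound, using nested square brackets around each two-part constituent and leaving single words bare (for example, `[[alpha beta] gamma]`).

The outermost head in the paraphrase is "warden", modified by "mountain garden wax".
Inside "mountain garden wax": head "wax" (specifically "garden wax"), modifier "mountain".
Inside "garden wax": head "wax", modifier "garden".
Putting it together: [[mountain [garden wax]] warden].

[[mountain [garden wax]] warden]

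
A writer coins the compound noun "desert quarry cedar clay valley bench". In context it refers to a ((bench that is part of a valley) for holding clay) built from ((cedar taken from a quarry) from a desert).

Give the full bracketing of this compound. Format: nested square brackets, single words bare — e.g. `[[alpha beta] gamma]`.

Overall it is a kind of bench (specifically "clay valley bench"); the modifier is "desert quarry cedar".
Inside "desert quarry cedar": head "cedar" (specifically "quarry cedar"), modifier "desert".
Inside "quarry cedar": head "cedar", modifier "quarry".
Inside "clay valley bench": head "bench" (specifically "valley bench"), modifier "clay".
Inside "valley bench": head "bench", modifier "valley".
Assembled: [[desert [quarry cedar]] [clay [valley bench]]].

[[desert [quarry cedar]] [clay [valley bench]]]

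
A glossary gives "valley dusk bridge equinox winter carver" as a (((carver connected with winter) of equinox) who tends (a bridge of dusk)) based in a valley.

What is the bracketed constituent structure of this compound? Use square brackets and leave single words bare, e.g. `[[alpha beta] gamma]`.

The outermost head in the paraphrase is "carver" (specifically "dusk bridge equinox winter carver"), modified by "valley".
Within "dusk bridge equinox winter carver", the head is "carver" (specifically "equinox winter carver") and the modifier is "dusk bridge".
Within "dusk bridge", the head is "bridge" and the modifier is "dusk".
Within "equinox winter carver", the head is "carver" (specifically "winter carver") and the modifier is "equinox".
Within "winter carver", the head is "carver" and the modifier is "winter".
Putting it together: [valley [[dusk bridge] [equinox [winter carver]]]].

[valley [[dusk bridge] [equinox [winter carver]]]]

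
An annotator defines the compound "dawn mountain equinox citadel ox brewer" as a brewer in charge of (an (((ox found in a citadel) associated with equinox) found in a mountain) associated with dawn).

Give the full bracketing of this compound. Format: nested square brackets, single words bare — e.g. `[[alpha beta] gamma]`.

Overall it is a kind of brewer; the modifier is "dawn mountain equinox citadel ox".
Within "dawn mountain equinox citadel ox", the head is "ox" (specifically "mountain equinox citadel ox") and the modifier is "dawn".
Within "mountain equinox citadel ox", the head is "ox" (specifically "equinox citadel ox") and the modifier is "mountain".
Within "equinox citadel ox", the head is "ox" (specifically "citadel ox") and the modifier is "equinox".
Within "citadel ox", the head is "ox" and the modifier is "citadel".
Putting it together: [[dawn [mountain [equinox [citadel ox]]]] brewer].

[[dawn [mountain [equinox [citadel ox]]]] brewer]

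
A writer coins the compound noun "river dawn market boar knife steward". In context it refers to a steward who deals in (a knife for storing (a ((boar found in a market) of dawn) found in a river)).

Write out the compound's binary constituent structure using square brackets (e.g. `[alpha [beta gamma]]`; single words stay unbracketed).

At the top level: head "steward"; modifier "river dawn market boar knife".
"river dawn market boar knife" → head "knife", modifier "river dawn market boar".
"river dawn market boar" → head "boar" (specifically "dawn market boar"), modifier "river".
"dawn market boar" → head "boar" (specifically "market boar"), modifier "dawn".
"market boar" → head "boar", modifier "market".
So the structure is [[[river [dawn [market boar]]] knife] steward].

[[[river [dawn [market boar]]] knife] steward]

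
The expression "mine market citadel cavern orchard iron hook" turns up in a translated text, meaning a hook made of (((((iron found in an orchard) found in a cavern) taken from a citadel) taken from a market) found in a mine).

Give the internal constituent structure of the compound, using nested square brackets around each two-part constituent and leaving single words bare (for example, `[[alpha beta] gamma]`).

The outermost head in the paraphrase is "hook", modified by "mine market citadel cavern orchard iron".
Inside "mine market citadel cavern orchard iron": head "iron" (specifically "market citadel cavern orchard iron"), modifier "mine".
Inside "market citadel cavern orchard iron": head "iron" (specifically "citadel cavern orchard iron"), modifier "market".
Inside "citadel cavern orchard iron": head "iron" (specifically "cavern orchard iron"), modifier "citadel".
Inside "cavern orchard iron": head "iron" (specifically "orchard iron"), modifier "cavern".
Inside "orchard iron": head "iron", modifier "orchard".
So the structure is [[mine [market [citadel [cavern [orchard iron]]]]] hook].

[[mine [market [citadel [cavern [orchard iron]]]]] hook]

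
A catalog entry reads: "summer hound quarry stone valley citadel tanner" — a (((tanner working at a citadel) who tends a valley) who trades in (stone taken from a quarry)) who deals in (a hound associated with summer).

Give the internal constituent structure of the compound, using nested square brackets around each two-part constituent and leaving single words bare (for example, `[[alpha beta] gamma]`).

Overall it is a kind of tanner (specifically "quarry stone valley citadel tanner"); the modifier is "summer hound".
"summer hound" → head "hound", modifier "summer".
"quarry stone valley citadel tanner" → head "tanner" (specifically "valley citadel tanner"), modifier "quarry stone".
"quarry stone" → head "stone", modifier "quarry".
"valley citadel tanner" → head "tanner" (specifically "citadel tanner"), modifier "valley".
"citadel tanner" → head "tanner", modifier "citadel".
Assembled: [[summer hound] [[quarry stone] [valley [citadel tanner]]]].

[[summer hound] [[quarry stone] [valley [citadel tanner]]]]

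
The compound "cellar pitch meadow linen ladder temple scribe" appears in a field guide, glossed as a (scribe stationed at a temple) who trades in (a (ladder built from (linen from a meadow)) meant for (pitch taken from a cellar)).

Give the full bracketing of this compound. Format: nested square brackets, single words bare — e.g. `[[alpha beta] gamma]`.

[[[cellar pitch] [[meadow linen] ladder]] [temple scribe]]

Overall it is a kind of scribe (specifically "temple scribe"); the modifier is "cellar pitch meadow linen ladder".
Within "cellar pitch meadow linen ladder", the head is "ladder" (specifically "meadow linen ladder") and the modifier is "cellar pitch".
Within "cellar pitch", the head is "pitch" and the modifier is "cellar".
Within "meadow linen ladder", the head is "ladder" and the modifier is "meadow linen".
Within "meadow linen", the head is "linen" and the modifier is "meadow".
Within "temple scribe", the head is "scribe" and the modifier is "temple".
So the structure is [[[cellar pitch] [[meadow linen] ladder]] [temple scribe]].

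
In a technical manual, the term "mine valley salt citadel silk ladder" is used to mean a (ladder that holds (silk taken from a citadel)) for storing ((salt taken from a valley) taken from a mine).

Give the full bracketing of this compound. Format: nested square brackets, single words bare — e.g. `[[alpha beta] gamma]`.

[[mine [valley salt]] [[citadel silk] ladder]]

Whole compound: head "ladder" (specifically "citadel silk ladder"), modifier "mine valley salt".
Inside "mine valley salt": head "salt" (specifically "valley salt"), modifier "mine".
Inside "valley salt": head "salt", modifier "valley".
Inside "citadel silk ladder": head "ladder", modifier "citadel silk".
Inside "citadel silk": head "silk", modifier "citadel".
So the structure is [[mine [valley salt]] [[citadel silk] ladder]].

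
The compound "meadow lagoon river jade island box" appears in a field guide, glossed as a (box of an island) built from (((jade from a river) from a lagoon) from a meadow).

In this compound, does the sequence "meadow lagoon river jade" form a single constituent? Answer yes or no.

yes

The paraphrase groups the words so that "meadow lagoon river jade" is one unit: it corresponds to a single parenthesized sub-phrase.
The full structure is [[meadow [lagoon [river jade]]] [island box]], in which [meadow lagoon river jade] is a constituent.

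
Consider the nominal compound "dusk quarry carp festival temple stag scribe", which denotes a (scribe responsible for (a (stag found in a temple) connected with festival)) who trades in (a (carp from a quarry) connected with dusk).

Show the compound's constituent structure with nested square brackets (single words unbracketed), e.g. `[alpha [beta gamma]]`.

Overall it is a kind of scribe (specifically "festival temple stag scribe"); the modifier is "dusk quarry carp".
"dusk quarry carp" → head "carp" (specifically "quarry carp"), modifier "dusk".
"quarry carp" → head "carp", modifier "quarry".
"festival temple stag scribe" → head "scribe", modifier "festival temple stag".
"festival temple stag" → head "stag" (specifically "temple stag"), modifier "festival".
"temple stag" → head "stag", modifier "temple".
So the structure is [[dusk [quarry carp]] [[festival [temple stag]] scribe]].

[[dusk [quarry carp]] [[festival [temple stag]] scribe]]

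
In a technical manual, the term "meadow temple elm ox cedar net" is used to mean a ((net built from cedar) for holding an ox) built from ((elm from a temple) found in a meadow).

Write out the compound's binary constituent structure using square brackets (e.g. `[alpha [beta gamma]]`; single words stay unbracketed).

[[meadow [temple elm]] [ox [cedar net]]]

The outermost head in the paraphrase is "net" (specifically "ox cedar net"), modified by "meadow temple elm".
"meadow temple elm" → head "elm" (specifically "temple elm"), modifier "meadow".
"temple elm" → head "elm", modifier "temple".
"ox cedar net" → head "net" (specifically "cedar net"), modifier "ox".
"cedar net" → head "net", modifier "cedar".
Putting it together: [[meadow [temple elm]] [ox [cedar net]]].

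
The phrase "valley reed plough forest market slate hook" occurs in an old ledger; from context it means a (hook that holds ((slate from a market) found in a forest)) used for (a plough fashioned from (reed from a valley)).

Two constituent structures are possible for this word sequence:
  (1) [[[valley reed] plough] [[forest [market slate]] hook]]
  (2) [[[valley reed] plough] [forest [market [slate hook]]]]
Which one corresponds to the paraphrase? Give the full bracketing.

The paraphrase's head is the "hook" part ("forest market slate hook"); its modifier is "valley reed plough".
That top-level split, carried through the inner groups, gives [[[valley reed] plough] [[forest [market slate]] hook]].

[[[valley reed] plough] [[forest [market slate]] hook]]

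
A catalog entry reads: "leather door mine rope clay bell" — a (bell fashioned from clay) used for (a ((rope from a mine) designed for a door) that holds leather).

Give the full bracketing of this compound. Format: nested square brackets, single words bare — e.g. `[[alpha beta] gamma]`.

[[leather [door [mine rope]]] [clay bell]]

The outermost head in the paraphrase is "bell" (specifically "clay bell"), modified by "leather door mine rope".
Inside "leather door mine rope": head "rope" (specifically "door mine rope"), modifier "leather".
Inside "door mine rope": head "rope" (specifically "mine rope"), modifier "door".
Inside "mine rope": head "rope", modifier "mine".
Inside "clay bell": head "bell", modifier "clay".
Putting it together: [[leather [door [mine rope]]] [clay bell]].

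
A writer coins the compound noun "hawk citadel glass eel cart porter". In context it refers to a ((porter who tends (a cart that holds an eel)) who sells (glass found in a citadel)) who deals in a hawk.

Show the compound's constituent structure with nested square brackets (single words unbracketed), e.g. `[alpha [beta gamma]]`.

[hawk [[citadel glass] [[eel cart] porter]]]

At the top level: head "porter" (specifically "citadel glass eel cart porter"); modifier "hawk".
Within "citadel glass eel cart porter", the head is "porter" (specifically "eel cart porter") and the modifier is "citadel glass".
Within "citadel glass", the head is "glass" and the modifier is "citadel".
Within "eel cart porter", the head is "porter" and the modifier is "eel cart".
Within "eel cart", the head is "cart" and the modifier is "eel".
So the structure is [hawk [[citadel glass] [[eel cart] porter]]].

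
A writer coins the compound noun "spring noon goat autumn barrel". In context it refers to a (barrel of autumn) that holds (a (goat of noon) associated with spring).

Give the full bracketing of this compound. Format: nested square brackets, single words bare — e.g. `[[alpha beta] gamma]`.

[[spring [noon goat]] [autumn barrel]]

Whole compound: head "barrel" (specifically "autumn barrel"), modifier "spring noon goat".
Inside "spring noon goat": head "goat" (specifically "noon goat"), modifier "spring".
Inside "noon goat": head "goat", modifier "noon".
Inside "autumn barrel": head "barrel", modifier "autumn".
So the structure is [[spring [noon goat]] [autumn barrel]].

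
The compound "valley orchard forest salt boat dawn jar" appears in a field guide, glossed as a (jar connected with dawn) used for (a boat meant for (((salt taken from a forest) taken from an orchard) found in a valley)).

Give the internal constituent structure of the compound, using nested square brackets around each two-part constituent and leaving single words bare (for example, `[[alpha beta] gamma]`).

Whole compound: head "jar" (specifically "dawn jar"), modifier "valley orchard forest salt boat".
"valley orchard forest salt boat" → head "boat", modifier "valley orchard forest salt".
"valley orchard forest salt" → head "salt" (specifically "orchard forest salt"), modifier "valley".
"orchard forest salt" → head "salt" (specifically "forest salt"), modifier "orchard".
"forest salt" → head "salt", modifier "forest".
"dawn jar" → head "jar", modifier "dawn".
So the structure is [[[valley [orchard [forest salt]]] boat] [dawn jar]].

[[[valley [orchard [forest salt]]] boat] [dawn jar]]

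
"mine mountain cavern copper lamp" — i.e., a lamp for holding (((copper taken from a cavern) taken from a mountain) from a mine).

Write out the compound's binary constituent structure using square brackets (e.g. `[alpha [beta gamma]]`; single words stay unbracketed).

[[mine [mountain [cavern copper]]] lamp]

Whole compound: head "lamp", modifier "mine mountain cavern copper".
Within "mine mountain cavern copper", the head is "copper" (specifically "mountain cavern copper") and the modifier is "mine".
Within "mountain cavern copper", the head is "copper" (specifically "cavern copper") and the modifier is "mountain".
Within "cavern copper", the head is "copper" and the modifier is "cavern".
Assembled: [[mine [mountain [cavern copper]]] lamp].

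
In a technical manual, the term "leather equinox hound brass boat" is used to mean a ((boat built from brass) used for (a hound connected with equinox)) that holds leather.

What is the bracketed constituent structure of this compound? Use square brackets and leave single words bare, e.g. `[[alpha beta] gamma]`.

At the top level: head "boat" (specifically "equinox hound brass boat"); modifier "leather".
Inside "equinox hound brass boat": head "boat" (specifically "brass boat"), modifier "equinox hound".
Inside "equinox hound": head "hound", modifier "equinox".
Inside "brass boat": head "boat", modifier "brass".
Assembled: [leather [[equinox hound] [brass boat]]].

[leather [[equinox hound] [brass boat]]]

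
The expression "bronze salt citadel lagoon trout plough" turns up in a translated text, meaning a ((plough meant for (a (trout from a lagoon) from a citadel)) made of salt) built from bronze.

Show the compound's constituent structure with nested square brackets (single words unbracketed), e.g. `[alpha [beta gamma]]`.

Overall it is a kind of plough (specifically "salt citadel lagoon trout plough"); the modifier is "bronze".
Within "salt citadel lagoon trout plough", the head is "plough" (specifically "citadel lagoon trout plough") and the modifier is "salt".
Within "citadel lagoon trout plough", the head is "plough" and the modifier is "citadel lagoon trout".
Within "citadel lagoon trout", the head is "trout" (specifically "lagoon trout") and the modifier is "citadel".
Within "lagoon trout", the head is "trout" and the modifier is "lagoon".
Putting it together: [bronze [salt [[citadel [lagoon trout]] plough]]].

[bronze [salt [[citadel [lagoon trout]] plough]]]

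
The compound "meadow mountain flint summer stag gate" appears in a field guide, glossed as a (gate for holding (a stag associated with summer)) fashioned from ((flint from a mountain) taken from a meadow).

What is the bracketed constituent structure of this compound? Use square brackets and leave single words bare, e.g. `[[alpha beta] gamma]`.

The outermost head in the paraphrase is "gate" (specifically "summer stag gate"), modified by "meadow mountain flint".
"meadow mountain flint" → head "flint" (specifically "mountain flint"), modifier "meadow".
"mountain flint" → head "flint", modifier "mountain".
"summer stag gate" → head "gate", modifier "summer stag".
"summer stag" → head "stag", modifier "summer".
Assembled: [[meadow [mountain flint]] [[summer stag] gate]].

[[meadow [mountain flint]] [[summer stag] gate]]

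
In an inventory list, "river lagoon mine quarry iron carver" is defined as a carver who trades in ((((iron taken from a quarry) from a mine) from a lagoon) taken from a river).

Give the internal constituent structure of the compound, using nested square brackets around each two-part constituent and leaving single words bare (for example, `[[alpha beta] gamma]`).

The outermost head in the paraphrase is "carver", modified by "river lagoon mine quarry iron".
Within "river lagoon mine quarry iron", the head is "iron" (specifically "lagoon mine quarry iron") and the modifier is "river".
Within "lagoon mine quarry iron", the head is "iron" (specifically "mine quarry iron") and the modifier is "lagoon".
Within "mine quarry iron", the head is "iron" (specifically "quarry iron") and the modifier is "mine".
Within "quarry iron", the head is "iron" and the modifier is "quarry".
So the structure is [[river [lagoon [mine [quarry iron]]]] carver].

[[river [lagoon [mine [quarry iron]]]] carver]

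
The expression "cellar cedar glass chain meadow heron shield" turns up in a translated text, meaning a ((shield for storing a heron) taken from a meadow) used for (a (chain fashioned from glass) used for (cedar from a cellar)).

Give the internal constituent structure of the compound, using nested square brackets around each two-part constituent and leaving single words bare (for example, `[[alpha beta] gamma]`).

At the top level: head "shield" (specifically "meadow heron shield"); modifier "cellar cedar glass chain".
Inside "cellar cedar glass chain": head "chain" (specifically "glass chain"), modifier "cellar cedar".
Inside "cellar cedar": head "cedar", modifier "cellar".
Inside "glass chain": head "chain", modifier "glass".
Inside "meadow heron shield": head "shield" (specifically "heron shield"), modifier "meadow".
Inside "heron shield": head "shield", modifier "heron".
So the structure is [[[cellar cedar] [glass chain]] [meadow [heron shield]]].

[[[cellar cedar] [glass chain]] [meadow [heron shield]]]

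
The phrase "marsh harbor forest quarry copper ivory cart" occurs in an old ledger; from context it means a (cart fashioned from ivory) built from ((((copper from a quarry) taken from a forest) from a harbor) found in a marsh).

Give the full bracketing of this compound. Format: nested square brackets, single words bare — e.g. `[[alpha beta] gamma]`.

At the top level: head "cart" (specifically "ivory cart"); modifier "marsh harbor forest quarry copper".
Inside "marsh harbor forest quarry copper": head "copper" (specifically "harbor forest quarry copper"), modifier "marsh".
Inside "harbor forest quarry copper": head "copper" (specifically "forest quarry copper"), modifier "harbor".
Inside "forest quarry copper": head "copper" (specifically "quarry copper"), modifier "forest".
Inside "quarry copper": head "copper", modifier "quarry".
Inside "ivory cart": head "cart", modifier "ivory".
Putting it together: [[marsh [harbor [forest [quarry copper]]]] [ivory cart]].

[[marsh [harbor [forest [quarry copper]]]] [ivory cart]]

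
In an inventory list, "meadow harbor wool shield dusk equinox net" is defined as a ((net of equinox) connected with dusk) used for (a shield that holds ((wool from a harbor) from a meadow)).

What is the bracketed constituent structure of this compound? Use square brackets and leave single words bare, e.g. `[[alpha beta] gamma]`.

Overall it is a kind of net (specifically "dusk equinox net"); the modifier is "meadow harbor wool shield".
Inside "meadow harbor wool shield": head "shield", modifier "meadow harbor wool".
Inside "meadow harbor wool": head "wool" (specifically "harbor wool"), modifier "meadow".
Inside "harbor wool": head "wool", modifier "harbor".
Inside "dusk equinox net": head "net" (specifically "equinox net"), modifier "dusk".
Inside "equinox net": head "net", modifier "equinox".
Assembled: [[[meadow [harbor wool]] shield] [dusk [equinox net]]].

[[[meadow [harbor wool]] shield] [dusk [equinox net]]]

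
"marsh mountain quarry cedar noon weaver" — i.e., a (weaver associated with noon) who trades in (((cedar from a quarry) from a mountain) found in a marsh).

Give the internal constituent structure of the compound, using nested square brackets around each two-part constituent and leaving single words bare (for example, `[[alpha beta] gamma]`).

Overall it is a kind of weaver (specifically "noon weaver"); the modifier is "marsh mountain quarry cedar".
Inside "marsh mountain quarry cedar": head "cedar" (specifically "mountain quarry cedar"), modifier "marsh".
Inside "mountain quarry cedar": head "cedar" (specifically "quarry cedar"), modifier "mountain".
Inside "quarry cedar": head "cedar", modifier "quarry".
Inside "noon weaver": head "weaver", modifier "noon".
So the structure is [[marsh [mountain [quarry cedar]]] [noon weaver]].

[[marsh [mountain [quarry cedar]]] [noon weaver]]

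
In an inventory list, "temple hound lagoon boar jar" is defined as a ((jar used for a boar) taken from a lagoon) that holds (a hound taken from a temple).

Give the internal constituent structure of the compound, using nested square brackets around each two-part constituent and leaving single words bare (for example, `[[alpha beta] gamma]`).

At the top level: head "jar" (specifically "lagoon boar jar"); modifier "temple hound".
Inside "temple hound": head "hound", modifier "temple".
Inside "lagoon boar jar": head "jar" (specifically "boar jar"), modifier "lagoon".
Inside "boar jar": head "jar", modifier "boar".
So the structure is [[temple hound] [lagoon [boar jar]]].

[[temple hound] [lagoon [boar jar]]]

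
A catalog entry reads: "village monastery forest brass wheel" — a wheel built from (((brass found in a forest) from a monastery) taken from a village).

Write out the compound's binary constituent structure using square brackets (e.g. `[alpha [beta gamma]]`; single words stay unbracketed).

[[village [monastery [forest brass]]] wheel]

At the top level: head "wheel"; modifier "village monastery forest brass".
"village monastery forest brass" → head "brass" (specifically "monastery forest brass"), modifier "village".
"monastery forest brass" → head "brass" (specifically "forest brass"), modifier "monastery".
"forest brass" → head "brass", modifier "forest".
So the structure is [[village [monastery [forest brass]]] wheel].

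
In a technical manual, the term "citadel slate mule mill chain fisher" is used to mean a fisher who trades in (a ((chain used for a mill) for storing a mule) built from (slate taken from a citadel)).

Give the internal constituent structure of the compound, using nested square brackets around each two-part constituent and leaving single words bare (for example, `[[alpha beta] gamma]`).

Whole compound: head "fisher", modifier "citadel slate mule mill chain".
Within "citadel slate mule mill chain", the head is "chain" (specifically "mule mill chain") and the modifier is "citadel slate".
Within "citadel slate", the head is "slate" and the modifier is "citadel".
Within "mule mill chain", the head is "chain" (specifically "mill chain") and the modifier is "mule".
Within "mill chain", the head is "chain" and the modifier is "mill".
Assembled: [[[citadel slate] [mule [mill chain]]] fisher].

[[[citadel slate] [mule [mill chain]]] fisher]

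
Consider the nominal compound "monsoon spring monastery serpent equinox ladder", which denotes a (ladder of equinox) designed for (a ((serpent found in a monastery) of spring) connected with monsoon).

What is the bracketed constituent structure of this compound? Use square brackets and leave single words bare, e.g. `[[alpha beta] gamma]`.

[[monsoon [spring [monastery serpent]]] [equinox ladder]]

Overall it is a kind of ladder (specifically "equinox ladder"); the modifier is "monsoon spring monastery serpent".
Inside "monsoon spring monastery serpent": head "serpent" (specifically "spring monastery serpent"), modifier "monsoon".
Inside "spring monastery serpent": head "serpent" (specifically "monastery serpent"), modifier "spring".
Inside "monastery serpent": head "serpent", modifier "monastery".
Inside "equinox ladder": head "ladder", modifier "equinox".
Putting it together: [[monsoon [spring [monastery serpent]]] [equinox ladder]].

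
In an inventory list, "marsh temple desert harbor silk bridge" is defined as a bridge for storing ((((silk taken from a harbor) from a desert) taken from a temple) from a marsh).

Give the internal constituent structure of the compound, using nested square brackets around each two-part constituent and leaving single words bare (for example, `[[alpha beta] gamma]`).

Whole compound: head "bridge", modifier "marsh temple desert harbor silk".
Inside "marsh temple desert harbor silk": head "silk" (specifically "temple desert harbor silk"), modifier "marsh".
Inside "temple desert harbor silk": head "silk" (specifically "desert harbor silk"), modifier "temple".
Inside "desert harbor silk": head "silk" (specifically "harbor silk"), modifier "desert".
Inside "harbor silk": head "silk", modifier "harbor".
Putting it together: [[marsh [temple [desert [harbor silk]]]] bridge].

[[marsh [temple [desert [harbor silk]]]] bridge]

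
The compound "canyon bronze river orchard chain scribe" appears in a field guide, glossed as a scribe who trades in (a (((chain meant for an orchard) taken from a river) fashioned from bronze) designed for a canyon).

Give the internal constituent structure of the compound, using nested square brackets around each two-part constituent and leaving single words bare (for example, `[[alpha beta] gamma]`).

At the top level: head "scribe"; modifier "canyon bronze river orchard chain".
Inside "canyon bronze river orchard chain": head "chain" (specifically "bronze river orchard chain"), modifier "canyon".
Inside "bronze river orchard chain": head "chain" (specifically "river orchard chain"), modifier "bronze".
Inside "river orchard chain": head "chain" (specifically "orchard chain"), modifier "river".
Inside "orchard chain": head "chain", modifier "orchard".
Assembled: [[canyon [bronze [river [orchard chain]]]] scribe].

[[canyon [bronze [river [orchard chain]]]] scribe]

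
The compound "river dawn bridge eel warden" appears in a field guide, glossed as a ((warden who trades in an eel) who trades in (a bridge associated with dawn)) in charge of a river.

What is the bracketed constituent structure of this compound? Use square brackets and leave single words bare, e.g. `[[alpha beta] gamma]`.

[river [[dawn bridge] [eel warden]]]

The outermost head in the paraphrase is "warden" (specifically "dawn bridge eel warden"), modified by "river".
"dawn bridge eel warden" → head "warden" (specifically "eel warden"), modifier "dawn bridge".
"dawn bridge" → head "bridge", modifier "dawn".
"eel warden" → head "warden", modifier "eel".
Putting it together: [river [[dawn bridge] [eel warden]]].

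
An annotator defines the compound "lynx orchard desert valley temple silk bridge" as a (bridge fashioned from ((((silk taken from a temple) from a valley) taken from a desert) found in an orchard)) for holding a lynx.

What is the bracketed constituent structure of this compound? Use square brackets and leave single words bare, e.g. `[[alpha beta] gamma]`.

[lynx [[orchard [desert [valley [temple silk]]]] bridge]]

At the top level: head "bridge" (specifically "orchard desert valley temple silk bridge"); modifier "lynx".
Within "orchard desert valley temple silk bridge", the head is "bridge" and the modifier is "orchard desert valley temple silk".
Within "orchard desert valley temple silk", the head is "silk" (specifically "desert valley temple silk") and the modifier is "orchard".
Within "desert valley temple silk", the head is "silk" (specifically "valley temple silk") and the modifier is "desert".
Within "valley temple silk", the head is "silk" (specifically "temple silk") and the modifier is "valley".
Within "temple silk", the head is "silk" and the modifier is "temple".
Assembled: [lynx [[orchard [desert [valley [temple silk]]]] bridge]].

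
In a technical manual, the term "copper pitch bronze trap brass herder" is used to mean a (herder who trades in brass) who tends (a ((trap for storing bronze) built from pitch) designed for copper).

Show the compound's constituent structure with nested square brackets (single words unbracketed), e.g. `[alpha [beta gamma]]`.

[[copper [pitch [bronze trap]]] [brass herder]]

The outermost head in the paraphrase is "herder" (specifically "brass herder"), modified by "copper pitch bronze trap".
Within "copper pitch bronze trap", the head is "trap" (specifically "pitch bronze trap") and the modifier is "copper".
Within "pitch bronze trap", the head is "trap" (specifically "bronze trap") and the modifier is "pitch".
Within "bronze trap", the head is "trap" and the modifier is "bronze".
Within "brass herder", the head is "herder" and the modifier is "brass".
So the structure is [[copper [pitch [bronze trap]]] [brass herder]].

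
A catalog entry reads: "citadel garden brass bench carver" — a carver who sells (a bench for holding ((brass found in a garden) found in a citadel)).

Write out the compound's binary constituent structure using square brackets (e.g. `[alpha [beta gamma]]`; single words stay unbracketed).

[[[citadel [garden brass]] bench] carver]

At the top level: head "carver"; modifier "citadel garden brass bench".
Within "citadel garden brass bench", the head is "bench" and the modifier is "citadel garden brass".
Within "citadel garden brass", the head is "brass" (specifically "garden brass") and the modifier is "citadel".
Within "garden brass", the head is "brass" and the modifier is "garden".
Assembled: [[[citadel [garden brass]] bench] carver].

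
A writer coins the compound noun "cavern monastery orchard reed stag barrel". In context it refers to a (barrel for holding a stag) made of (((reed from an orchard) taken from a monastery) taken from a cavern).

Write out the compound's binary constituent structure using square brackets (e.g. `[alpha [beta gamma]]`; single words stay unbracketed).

At the top level: head "barrel" (specifically "stag barrel"); modifier "cavern monastery orchard reed".
Within "cavern monastery orchard reed", the head is "reed" (specifically "monastery orchard reed") and the modifier is "cavern".
Within "monastery orchard reed", the head is "reed" (specifically "orchard reed") and the modifier is "monastery".
Within "orchard reed", the head is "reed" and the modifier is "orchard".
Within "stag barrel", the head is "barrel" and the modifier is "stag".
Putting it together: [[cavern [monastery [orchard reed]]] [stag barrel]].

[[cavern [monastery [orchard reed]]] [stag barrel]]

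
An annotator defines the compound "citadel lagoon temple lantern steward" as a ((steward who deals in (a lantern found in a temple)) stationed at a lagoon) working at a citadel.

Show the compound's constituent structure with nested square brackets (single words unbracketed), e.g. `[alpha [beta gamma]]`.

The outermost head in the paraphrase is "steward" (specifically "lagoon temple lantern steward"), modified by "citadel".
Within "lagoon temple lantern steward", the head is "steward" (specifically "temple lantern steward") and the modifier is "lagoon".
Within "temple lantern steward", the head is "steward" and the modifier is "temple lantern".
Within "temple lantern", the head is "lantern" and the modifier is "temple".
Assembled: [citadel [lagoon [[temple lantern] steward]]].

[citadel [lagoon [[temple lantern] steward]]]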